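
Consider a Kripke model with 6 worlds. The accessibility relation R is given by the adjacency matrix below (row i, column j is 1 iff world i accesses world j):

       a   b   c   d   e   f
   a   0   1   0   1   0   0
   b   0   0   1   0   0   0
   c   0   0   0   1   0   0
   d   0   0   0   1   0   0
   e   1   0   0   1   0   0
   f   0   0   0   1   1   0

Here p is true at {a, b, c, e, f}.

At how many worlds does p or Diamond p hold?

5

a: p is T, Diamond p is T. ✓
b: p is T, Diamond p is T. ✓
c: p is T, Diamond p is F. ✓
d: p is F, Diamond p is F. ✗
e: p is T, Diamond p is T. ✓
f: p is T, Diamond p is T. ✓
Satisfying worlds: {a, b, c, e, f}.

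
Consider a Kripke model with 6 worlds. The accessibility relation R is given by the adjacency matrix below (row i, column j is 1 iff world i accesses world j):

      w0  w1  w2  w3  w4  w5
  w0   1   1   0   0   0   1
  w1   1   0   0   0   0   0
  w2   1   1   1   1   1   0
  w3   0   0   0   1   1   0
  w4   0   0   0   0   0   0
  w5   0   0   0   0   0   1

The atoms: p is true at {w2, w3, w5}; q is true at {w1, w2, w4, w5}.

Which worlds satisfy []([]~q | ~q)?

{w1, w3, w4}

w0: successors {w0, w1, w5}; []~q | ~q there: w0:T, w1:T, w5:F. ✗
w1: successors {w0}; []~q | ~q there: w0:T. ✓
w2: successors {w0, w1, w2, w3, w4}; []~q | ~q there: w0:T, w1:T, w2:F, w3:T, w4:T. ✗
w3: successors {w3, w4}; []~q | ~q there: w3:T, w4:T. ✓
w4: no successors, so []([]~q | ~q) holds vacuously. ✓
w5: successors {w5}; []~q | ~q there: w5:F. ✗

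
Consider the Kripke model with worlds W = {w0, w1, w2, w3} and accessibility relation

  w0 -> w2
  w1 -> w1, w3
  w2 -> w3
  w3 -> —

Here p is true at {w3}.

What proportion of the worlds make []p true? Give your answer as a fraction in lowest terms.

w0: successors {w2}; p there: w2:F. ✗
w1: successors {w1, w3}; p there: w1:F, w3:T. ✗
w2: successors {w3}; p there: w3:T. ✓
w3: no successors, so []p holds vacuously. ✓
That's 2 of 4 worlds, so 2/4 = 1/2.

1/2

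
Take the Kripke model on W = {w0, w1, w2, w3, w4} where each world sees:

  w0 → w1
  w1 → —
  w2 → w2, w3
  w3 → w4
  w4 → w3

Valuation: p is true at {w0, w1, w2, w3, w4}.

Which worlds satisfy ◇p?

w0: successors {w1}; p there: w1:T. ✓
w1: no successors, so ◇p fails. ✗
w2: successors {w2, w3}; p there: w2:T, w3:T. ✓
w3: successors {w4}; p there: w4:T. ✓
w4: successors {w3}; p there: w3:T. ✓

{w0, w2, w3, w4}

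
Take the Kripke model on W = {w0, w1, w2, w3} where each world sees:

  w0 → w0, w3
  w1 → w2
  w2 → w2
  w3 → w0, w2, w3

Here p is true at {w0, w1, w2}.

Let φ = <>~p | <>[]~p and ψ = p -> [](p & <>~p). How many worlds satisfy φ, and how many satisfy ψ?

For <>~p | <>[]~p:
w0: <>~p is T, <>[]~p is F. ✓
w1: <>~p is F, <>[]~p is F. ✗
w2: <>~p is F, <>[]~p is F. ✗
w3: <>~p is T, <>[]~p is F. ✓
— 2 worlds.
For p -> [](p & <>~p):
w0: p is T, [](p & <>~p) is F. ✗
w1: p is T, [](p & <>~p) is F. ✗
w2: p is T, [](p & <>~p) is F. ✗
w3: p is F, [](p & <>~p) is F. ✓
— 1 world.

2 and 1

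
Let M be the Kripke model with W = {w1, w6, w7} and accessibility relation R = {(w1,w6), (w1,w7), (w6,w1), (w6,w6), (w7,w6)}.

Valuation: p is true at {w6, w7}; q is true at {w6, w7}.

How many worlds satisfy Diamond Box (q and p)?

w1: successors {w6, w7}; Box (q and p) there: w6:F, w7:T. ✓
w6: successors {w1, w6}; Box (q and p) there: w1:T, w6:F. ✓
w7: successors {w6}; Box (q and p) there: w6:F. ✗
Satisfying worlds: {w1, w6}.

2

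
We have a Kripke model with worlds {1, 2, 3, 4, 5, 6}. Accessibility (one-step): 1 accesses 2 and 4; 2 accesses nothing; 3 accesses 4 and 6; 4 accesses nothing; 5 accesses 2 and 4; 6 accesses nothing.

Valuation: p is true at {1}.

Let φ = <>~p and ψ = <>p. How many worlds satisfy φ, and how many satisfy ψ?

3 and 0

For <>~p:
1: successors {2, 4}; ~p there: 2:T, 4:T. ✓
2: no successors, so <>~p fails. ✗
3: successors {4, 6}; ~p there: 4:T, 6:T. ✓
4: no successors, so <>~p fails. ✗
5: successors {2, 4}; ~p there: 2:T, 4:T. ✓
6: no successors, so <>~p fails. ✗
— 3 worlds.
For <>p:
1: successors {2, 4}; p there: 2:F, 4:F. ✗
2: no successors, so <>p fails. ✗
3: successors {4, 6}; p there: 4:F, 6:F. ✗
4: no successors, so <>p fails. ✗
5: successors {2, 4}; p there: 2:F, 4:F. ✗
6: no successors, so <>p fails. ✗
— 0 worlds.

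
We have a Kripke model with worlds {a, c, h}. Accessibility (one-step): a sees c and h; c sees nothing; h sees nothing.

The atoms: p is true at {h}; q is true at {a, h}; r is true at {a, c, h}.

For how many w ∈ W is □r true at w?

3

a: successors {c, h}; r there: c:T, h:T. ✓
c: no successors, so □r holds vacuously. ✓
h: no successors, so □r holds vacuously. ✓
Satisfying worlds: {a, c, h}.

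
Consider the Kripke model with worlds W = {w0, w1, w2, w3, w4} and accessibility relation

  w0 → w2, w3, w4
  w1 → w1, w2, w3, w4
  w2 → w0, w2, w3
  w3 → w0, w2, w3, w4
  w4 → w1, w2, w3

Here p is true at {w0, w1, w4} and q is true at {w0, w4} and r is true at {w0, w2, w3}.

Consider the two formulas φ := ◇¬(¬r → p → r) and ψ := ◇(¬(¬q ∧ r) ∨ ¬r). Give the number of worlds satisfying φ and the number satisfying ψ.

4 and 5

For ◇¬(¬r → p → r):
w0: successors {w2, w3, w4}; ¬(¬r → p → r) there: w2:F, w3:F, w4:T. ✓
w1: successors {w1, w2, w3, w4}; ¬(¬r → p → r) there: w1:T, w2:F, w3:F, w4:T. ✓
w2: successors {w0, w2, w3}; ¬(¬r → p → r) there: w0:F, w2:F, w3:F. ✗
w3: successors {w0, w2, w3, w4}; ¬(¬r → p → r) there: w0:F, w2:F, w3:F, w4:T. ✓
w4: successors {w1, w2, w3}; ¬(¬r → p → r) there: w1:T, w2:F, w3:F. ✓
— 4 worlds.
For ◇(¬(¬q ∧ r) ∨ ¬r):
w0: successors {w2, w3, w4}; ¬(¬q ∧ r) ∨ ¬r there: w2:F, w3:F, w4:T. ✓
w1: successors {w1, w2, w3, w4}; ¬(¬q ∧ r) ∨ ¬r there: w1:T, w2:F, w3:F, w4:T. ✓
w2: successors {w0, w2, w3}; ¬(¬q ∧ r) ∨ ¬r there: w0:T, w2:F, w3:F. ✓
w3: successors {w0, w2, w3, w4}; ¬(¬q ∧ r) ∨ ¬r there: w0:T, w2:F, w3:F, w4:T. ✓
w4: successors {w1, w2, w3}; ¬(¬q ∧ r) ∨ ¬r there: w1:T, w2:F, w3:F. ✓
— 5 worlds.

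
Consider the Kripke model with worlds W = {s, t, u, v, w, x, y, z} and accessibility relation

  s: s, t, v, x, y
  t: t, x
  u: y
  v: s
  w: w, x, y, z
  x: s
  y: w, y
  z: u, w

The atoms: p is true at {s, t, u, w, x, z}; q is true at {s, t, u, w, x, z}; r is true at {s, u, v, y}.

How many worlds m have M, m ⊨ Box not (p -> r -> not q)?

s: successors {s, t, v, x, y}; not (p -> r -> not q) there: s:T, t:F, v:F, x:F, y:F. ✗
t: successors {t, x}; not (p -> r -> not q) there: t:F, x:F. ✗
u: successors {y}; not (p -> r -> not q) there: y:F. ✗
v: successors {s}; not (p -> r -> not q) there: s:T. ✓
w: successors {w, x, y, z}; not (p -> r -> not q) there: w:F, x:F, y:F, z:F. ✗
x: successors {s}; not (p -> r -> not q) there: s:T. ✓
y: successors {w, y}; not (p -> r -> not q) there: w:F, y:F. ✗
z: successors {u, w}; not (p -> r -> not q) there: u:T, w:F. ✗
Satisfying worlds: {v, x}.

2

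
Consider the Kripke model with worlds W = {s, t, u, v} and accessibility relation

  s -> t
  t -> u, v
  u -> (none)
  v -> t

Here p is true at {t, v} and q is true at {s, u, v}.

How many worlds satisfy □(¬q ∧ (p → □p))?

1

s: successors {t}; ¬q ∧ (p → □p) there: t:F. ✗
t: successors {u, v}; ¬q ∧ (p → □p) there: u:F, v:F. ✗
u: no successors, so □(¬q ∧ (p → □p)) holds vacuously. ✓
v: successors {t}; ¬q ∧ (p → □p) there: t:F. ✗
Satisfying worlds: {u}.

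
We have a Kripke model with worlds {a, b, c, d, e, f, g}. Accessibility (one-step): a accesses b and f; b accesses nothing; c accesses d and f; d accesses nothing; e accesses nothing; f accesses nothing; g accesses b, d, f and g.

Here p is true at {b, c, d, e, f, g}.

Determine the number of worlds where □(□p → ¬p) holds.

4

a: successors {b, f}; □p → ¬p there: b:F, f:F. ✗
b: no successors, so □(□p → ¬p) holds vacuously. ✓
c: successors {d, f}; □p → ¬p there: d:F, f:F. ✗
d: no successors, so □(□p → ¬p) holds vacuously. ✓
e: no successors, so □(□p → ¬p) holds vacuously. ✓
f: no successors, so □(□p → ¬p) holds vacuously. ✓
g: successors {b, d, f, g}; □p → ¬p there: b:F, d:F, f:F, g:F. ✗
Satisfying worlds: {b, d, e, f}.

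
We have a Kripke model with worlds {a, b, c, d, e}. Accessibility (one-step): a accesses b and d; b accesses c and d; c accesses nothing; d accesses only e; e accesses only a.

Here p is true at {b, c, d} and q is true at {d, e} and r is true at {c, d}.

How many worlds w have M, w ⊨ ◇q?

3

a: successors {b, d}; q there: b:F, d:T. ✓
b: successors {c, d}; q there: c:F, d:T. ✓
c: no successors, so ◇q fails. ✗
d: successors {e}; q there: e:T. ✓
e: successors {a}; q there: a:F. ✗
Satisfying worlds: {a, b, d}.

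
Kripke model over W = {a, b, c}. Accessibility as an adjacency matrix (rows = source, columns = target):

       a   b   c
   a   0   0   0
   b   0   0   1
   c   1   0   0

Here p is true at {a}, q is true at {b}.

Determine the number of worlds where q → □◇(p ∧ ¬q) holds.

3

a: q is F, □◇(p ∧ ¬q) is T. ✓
b: q is T, □◇(p ∧ ¬q) is T. ✓
c: q is F, □◇(p ∧ ¬q) is F. ✓
Satisfying worlds: {a, b, c}.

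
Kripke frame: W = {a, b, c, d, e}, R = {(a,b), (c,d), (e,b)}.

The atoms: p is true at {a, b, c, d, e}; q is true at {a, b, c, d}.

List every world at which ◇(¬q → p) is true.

{a, c, e}

a: successors {b}; ¬q → p there: b:T. ✓
b: no successors, so ◇(¬q → p) fails. ✗
c: successors {d}; ¬q → p there: d:T. ✓
d: no successors, so ◇(¬q → p) fails. ✗
e: successors {b}; ¬q → p there: b:T. ✓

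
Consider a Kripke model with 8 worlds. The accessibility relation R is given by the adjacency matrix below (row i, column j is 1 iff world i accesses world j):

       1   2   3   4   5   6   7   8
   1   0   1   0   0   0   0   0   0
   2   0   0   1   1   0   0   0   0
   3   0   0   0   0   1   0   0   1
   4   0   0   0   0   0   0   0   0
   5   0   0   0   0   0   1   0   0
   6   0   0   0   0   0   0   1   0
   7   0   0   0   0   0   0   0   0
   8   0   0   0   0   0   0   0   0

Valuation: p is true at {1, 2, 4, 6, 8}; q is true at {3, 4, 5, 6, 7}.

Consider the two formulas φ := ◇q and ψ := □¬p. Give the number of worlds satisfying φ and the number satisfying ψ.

4 and 4

For ◇q:
1: successors {2}; q there: 2:F. ✗
2: successors {3, 4}; q there: 3:T, 4:T. ✓
3: successors {5, 8}; q there: 5:T, 8:F. ✓
4: no successors, so ◇q fails. ✗
5: successors {6}; q there: 6:T. ✓
6: successors {7}; q there: 7:T. ✓
7: no successors, so ◇q fails. ✗
8: no successors, so ◇q fails. ✗
— 4 worlds.
For □¬p:
1: successors {2}; ¬p there: 2:F. ✗
2: successors {3, 4}; ¬p there: 3:T, 4:F. ✗
3: successors {5, 8}; ¬p there: 5:T, 8:F. ✗
4: no successors, so □¬p holds vacuously. ✓
5: successors {6}; ¬p there: 6:F. ✗
6: successors {7}; ¬p there: 7:T. ✓
7: no successors, so □¬p holds vacuously. ✓
8: no successors, so □¬p holds vacuously. ✓
— 4 worlds.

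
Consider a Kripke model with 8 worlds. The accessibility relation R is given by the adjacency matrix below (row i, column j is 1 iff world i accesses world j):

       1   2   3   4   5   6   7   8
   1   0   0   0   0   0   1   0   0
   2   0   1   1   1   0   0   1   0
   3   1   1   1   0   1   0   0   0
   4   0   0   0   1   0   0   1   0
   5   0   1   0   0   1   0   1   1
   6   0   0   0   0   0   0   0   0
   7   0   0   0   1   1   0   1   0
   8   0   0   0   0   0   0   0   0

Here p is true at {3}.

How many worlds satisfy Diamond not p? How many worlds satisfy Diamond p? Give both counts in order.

6 and 2

For Diamond not p:
1: successors {6}; not p there: 6:T. ✓
2: successors {2, 3, 4, 7}; not p there: 2:T, 3:F, 4:T, 7:T. ✓
3: successors {1, 2, 3, 5}; not p there: 1:T, 2:T, 3:F, 5:T. ✓
4: successors {4, 7}; not p there: 4:T, 7:T. ✓
5: successors {2, 5, 7, 8}; not p there: 2:T, 5:T, 7:T, 8:T. ✓
6: no successors, so Diamond not p fails. ✗
7: successors {4, 5, 7}; not p there: 4:T, 5:T, 7:T. ✓
8: no successors, so Diamond not p fails. ✗
— 6 worlds.
For Diamond p:
1: successors {6}; p there: 6:F. ✗
2: successors {2, 3, 4, 7}; p there: 2:F, 3:T, 4:F, 7:F. ✓
3: successors {1, 2, 3, 5}; p there: 1:F, 2:F, 3:T, 5:F. ✓
4: successors {4, 7}; p there: 4:F, 7:F. ✗
5: successors {2, 5, 7, 8}; p there: 2:F, 5:F, 7:F, 8:F. ✗
6: no successors, so Diamond p fails. ✗
7: successors {4, 5, 7}; p there: 4:F, 5:F, 7:F. ✗
8: no successors, so Diamond p fails. ✗
— 2 worlds.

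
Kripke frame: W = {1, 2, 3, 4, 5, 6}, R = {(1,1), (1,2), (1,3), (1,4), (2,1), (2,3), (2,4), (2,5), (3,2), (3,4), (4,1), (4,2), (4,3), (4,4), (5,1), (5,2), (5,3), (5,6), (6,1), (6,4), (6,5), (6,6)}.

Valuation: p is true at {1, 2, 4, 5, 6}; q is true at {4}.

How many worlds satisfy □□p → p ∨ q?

1: □□p is F, p ∨ q is T. ✓
2: □□p is F, p ∨ q is T. ✓
3: □□p is F, p ∨ q is F. ✓
4: □□p is F, p ∨ q is T. ✓
5: □□p is F, p ∨ q is T. ✓
6: □□p is F, p ∨ q is T. ✓
Satisfying worlds: {1, 2, 3, 4, 5, 6}.

6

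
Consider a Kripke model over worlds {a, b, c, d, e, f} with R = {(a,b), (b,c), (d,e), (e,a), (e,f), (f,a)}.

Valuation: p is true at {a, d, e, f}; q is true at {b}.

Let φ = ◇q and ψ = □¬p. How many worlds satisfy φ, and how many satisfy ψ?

For ◇q:
a: successors {b}; q there: b:T. ✓
b: successors {c}; q there: c:F. ✗
c: no successors, so ◇q fails. ✗
d: successors {e}; q there: e:F. ✗
e: successors {a, f}; q there: a:F, f:F. ✗
f: successors {a}; q there: a:F. ✗
— 1 world.
For □¬p:
a: successors {b}; ¬p there: b:T. ✓
b: successors {c}; ¬p there: c:T. ✓
c: no successors, so □¬p holds vacuously. ✓
d: successors {e}; ¬p there: e:F. ✗
e: successors {a, f}; ¬p there: a:F, f:F. ✗
f: successors {a}; ¬p there: a:F. ✗
— 3 worlds.

1 and 3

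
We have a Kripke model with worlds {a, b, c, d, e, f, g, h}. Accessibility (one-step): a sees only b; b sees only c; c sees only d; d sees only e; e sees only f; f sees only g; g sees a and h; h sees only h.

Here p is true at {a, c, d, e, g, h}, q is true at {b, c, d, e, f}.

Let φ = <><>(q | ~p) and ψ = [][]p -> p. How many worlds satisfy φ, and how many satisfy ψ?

For <><>(q | ~p):
a: successors {b}; <>(q | ~p) there: b:T. ✓
b: successors {c}; <>(q | ~p) there: c:T. ✓
c: successors {d}; <>(q | ~p) there: d:T. ✓
d: successors {e}; <>(q | ~p) there: e:T. ✓
e: successors {f}; <>(q | ~p) there: f:F. ✗
f: successors {g}; <>(q | ~p) there: g:F. ✗
g: successors {a, h}; <>(q | ~p) there: a:T, h:F. ✓
h: successors {h}; <>(q | ~p) there: h:F. ✗
— 5 worlds.
For [][]p -> p:
a: [][]p is T, p is T. ✓
b: [][]p is T, p is F. ✗
c: [][]p is T, p is T. ✓
d: [][]p is F, p is T. ✓
e: [][]p is T, p is T. ✓
f: [][]p is T, p is F. ✗
g: [][]p is F, p is T. ✓
h: [][]p is T, p is T. ✓
— 6 worlds.

5 and 6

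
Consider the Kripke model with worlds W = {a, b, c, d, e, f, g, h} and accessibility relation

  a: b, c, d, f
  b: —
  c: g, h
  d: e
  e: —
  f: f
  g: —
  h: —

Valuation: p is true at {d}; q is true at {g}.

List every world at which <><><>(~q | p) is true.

a: successors {b, c, d, f}; <><>(~q | p) there: b:F, c:F, d:F, f:T. ✓
b: no successors, so <><><>(~q | p) fails. ✗
c: successors {g, h}; <><>(~q | p) there: g:F, h:F. ✗
d: successors {e}; <><>(~q | p) there: e:F. ✗
e: no successors, so <><><>(~q | p) fails. ✗
f: successors {f}; <><>(~q | p) there: f:T. ✓
g: no successors, so <><><>(~q | p) fails. ✗
h: no successors, so <><><>(~q | p) fails. ✗

{a, f}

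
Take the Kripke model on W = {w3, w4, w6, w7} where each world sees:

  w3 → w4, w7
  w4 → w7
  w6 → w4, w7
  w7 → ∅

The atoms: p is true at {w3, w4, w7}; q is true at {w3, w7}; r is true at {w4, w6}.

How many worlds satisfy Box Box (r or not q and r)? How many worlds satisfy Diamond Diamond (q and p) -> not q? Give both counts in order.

2 and 3

For Box Box (r or not q and r):
w3: successors {w4, w7}; Box (r or not q and r) there: w4:F, w7:T. ✗
w4: successors {w7}; Box (r or not q and r) there: w7:T. ✓
w6: successors {w4, w7}; Box (r or not q and r) there: w4:F, w7:T. ✗
w7: no successors, so Box Box (r or not q and r) holds vacuously. ✓
— 2 worlds.
For Diamond Diamond (q and p) -> not q:
w3: Diamond Diamond (q and p) is T, not q is F. ✗
w4: Diamond Diamond (q and p) is F, not q is T. ✓
w6: Diamond Diamond (q and p) is T, not q is T. ✓
w7: Diamond Diamond (q and p) is F, not q is F. ✓
— 3 worlds.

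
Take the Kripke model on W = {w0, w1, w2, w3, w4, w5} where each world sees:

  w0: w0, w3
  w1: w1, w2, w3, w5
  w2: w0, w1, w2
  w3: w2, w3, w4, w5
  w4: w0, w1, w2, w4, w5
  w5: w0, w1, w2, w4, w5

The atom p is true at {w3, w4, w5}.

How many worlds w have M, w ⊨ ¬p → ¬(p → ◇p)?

3

w0: ¬p is T, ¬(p → ◇p) is F. ✗
w1: ¬p is T, ¬(p → ◇p) is F. ✗
w2: ¬p is T, ¬(p → ◇p) is F. ✗
w3: ¬p is F, ¬(p → ◇p) is F. ✓
w4: ¬p is F, ¬(p → ◇p) is F. ✓
w5: ¬p is F, ¬(p → ◇p) is F. ✓
Satisfying worlds: {w3, w4, w5}.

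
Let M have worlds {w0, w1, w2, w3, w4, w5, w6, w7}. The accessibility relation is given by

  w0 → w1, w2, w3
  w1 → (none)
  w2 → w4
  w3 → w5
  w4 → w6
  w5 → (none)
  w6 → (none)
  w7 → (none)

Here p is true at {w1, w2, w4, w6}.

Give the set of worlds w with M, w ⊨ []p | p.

{w1, w2, w4, w5, w6, w7}

w0: []p is F, p is F. ✗
w1: []p is T, p is T. ✓
w2: []p is T, p is T. ✓
w3: []p is F, p is F. ✗
w4: []p is T, p is T. ✓
w5: []p is T, p is F. ✓
w6: []p is T, p is T. ✓
w7: []p is T, p is F. ✓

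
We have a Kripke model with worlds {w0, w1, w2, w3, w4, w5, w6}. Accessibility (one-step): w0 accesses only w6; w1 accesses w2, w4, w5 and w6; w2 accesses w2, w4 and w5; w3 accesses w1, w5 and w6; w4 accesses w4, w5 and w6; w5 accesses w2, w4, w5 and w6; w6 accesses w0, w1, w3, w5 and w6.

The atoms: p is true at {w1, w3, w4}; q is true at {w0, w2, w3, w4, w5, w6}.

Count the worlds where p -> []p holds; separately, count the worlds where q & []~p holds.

4 and 1

For p -> []p:
w0: p is F, []p is F. ✓
w1: p is T, []p is F. ✗
w2: p is F, []p is F. ✓
w3: p is T, []p is F. ✗
w4: p is T, []p is F. ✗
w5: p is F, []p is F. ✓
w6: p is F, []p is F. ✓
— 4 worlds.
For q & []~p:
w0: q is T, []~p is T. ✓
w1: q is F, []~p is F. ✗
w2: q is T, []~p is F. ✗
w3: q is T, []~p is F. ✗
w4: q is T, []~p is F. ✗
w5: q is T, []~p is F. ✗
w6: q is T, []~p is F. ✗
— 1 world.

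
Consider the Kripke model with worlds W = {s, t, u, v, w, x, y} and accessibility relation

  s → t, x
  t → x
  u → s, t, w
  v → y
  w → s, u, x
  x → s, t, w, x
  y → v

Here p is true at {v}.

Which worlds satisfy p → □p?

s: p is F, □p is F. ✓
t: p is F, □p is F. ✓
u: p is F, □p is F. ✓
v: p is T, □p is F. ✗
w: p is F, □p is F. ✓
x: p is F, □p is F. ✓
y: p is F, □p is T. ✓

{s, t, u, w, x, y}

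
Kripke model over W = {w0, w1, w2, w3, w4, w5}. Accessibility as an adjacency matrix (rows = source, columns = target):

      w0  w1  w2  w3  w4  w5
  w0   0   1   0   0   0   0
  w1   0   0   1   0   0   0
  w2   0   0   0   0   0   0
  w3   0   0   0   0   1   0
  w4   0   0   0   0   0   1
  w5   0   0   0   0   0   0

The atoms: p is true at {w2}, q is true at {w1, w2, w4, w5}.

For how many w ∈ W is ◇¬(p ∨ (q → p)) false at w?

3

w0: successors {w1}; ¬(p ∨ (q → p)) there: w1:T. ✓
w1: successors {w2}; ¬(p ∨ (q → p)) there: w2:F. ✗
w2: no successors, so ◇¬(p ∨ (q → p)) fails. ✗
w3: successors {w4}; ¬(p ∨ (q → p)) there: w4:T. ✓
w4: successors {w5}; ¬(p ∨ (q → p)) there: w5:T. ✓
w5: no successors, so ◇¬(p ∨ (q → p)) fails. ✗
Satisfying worlds: {w0, w3, w4}.
So ◇¬(p ∨ (q → p)) fails at the other 3 worlds.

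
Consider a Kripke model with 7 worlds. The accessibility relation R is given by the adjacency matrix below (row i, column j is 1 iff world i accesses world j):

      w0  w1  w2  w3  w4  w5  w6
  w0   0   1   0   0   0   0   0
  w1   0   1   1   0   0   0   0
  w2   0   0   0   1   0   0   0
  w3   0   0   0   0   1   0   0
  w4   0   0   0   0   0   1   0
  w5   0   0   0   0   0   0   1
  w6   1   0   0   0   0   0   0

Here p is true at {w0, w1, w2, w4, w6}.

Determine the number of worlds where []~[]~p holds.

w0: successors {w1}; ~[]~p there: w1:T. ✓
w1: successors {w1, w2}; ~[]~p there: w1:T, w2:F. ✗
w2: successors {w3}; ~[]~p there: w3:T. ✓
w3: successors {w4}; ~[]~p there: w4:F. ✗
w4: successors {w5}; ~[]~p there: w5:T. ✓
w5: successors {w6}; ~[]~p there: w6:T. ✓
w6: successors {w0}; ~[]~p there: w0:T. ✓
Satisfying worlds: {w0, w2, w4, w5, w6}.

5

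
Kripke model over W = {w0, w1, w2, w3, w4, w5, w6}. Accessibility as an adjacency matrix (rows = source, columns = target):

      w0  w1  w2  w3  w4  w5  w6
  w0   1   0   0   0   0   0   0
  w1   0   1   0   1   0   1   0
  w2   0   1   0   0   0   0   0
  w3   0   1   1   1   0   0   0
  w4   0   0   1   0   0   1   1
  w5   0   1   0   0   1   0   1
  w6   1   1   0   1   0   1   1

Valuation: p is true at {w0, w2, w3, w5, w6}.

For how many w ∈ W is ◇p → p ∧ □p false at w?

5

w0: ◇p is T, p ∧ □p is T. ✓
w1: ◇p is T, p ∧ □p is F. ✗
w2: ◇p is F, p ∧ □p is F. ✓
w3: ◇p is T, p ∧ □p is F. ✗
w4: ◇p is T, p ∧ □p is F. ✗
w5: ◇p is T, p ∧ □p is F. ✗
w6: ◇p is T, p ∧ □p is F. ✗
Satisfying worlds: {w0, w2}.
So ◇p → p ∧ □p fails at the other 5 worlds.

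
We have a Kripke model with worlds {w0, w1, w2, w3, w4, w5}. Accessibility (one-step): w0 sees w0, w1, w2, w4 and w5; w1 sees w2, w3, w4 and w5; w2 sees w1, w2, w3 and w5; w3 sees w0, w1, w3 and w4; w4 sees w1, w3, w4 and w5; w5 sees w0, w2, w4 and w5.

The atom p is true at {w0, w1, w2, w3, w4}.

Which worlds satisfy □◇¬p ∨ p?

{w0, w1, w2, w3, w4, w5}

w0: □◇¬p is T, p is T. ✓
w1: □◇¬p is F, p is T. ✓
w2: □◇¬p is F, p is T. ✓
w3: □◇¬p is F, p is T. ✓
w4: □◇¬p is F, p is T. ✓
w5: □◇¬p is T, p is F. ✓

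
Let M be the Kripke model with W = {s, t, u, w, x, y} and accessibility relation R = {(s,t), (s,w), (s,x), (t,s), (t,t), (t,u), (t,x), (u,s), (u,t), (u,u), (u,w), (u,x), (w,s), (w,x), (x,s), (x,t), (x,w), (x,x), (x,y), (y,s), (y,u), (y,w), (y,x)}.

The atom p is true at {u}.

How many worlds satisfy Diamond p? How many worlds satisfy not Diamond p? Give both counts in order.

For Diamond p:
s: successors {t, w, x}; p there: t:F, w:F, x:F. ✗
t: successors {s, t, u, x}; p there: s:F, t:F, u:T, x:F. ✓
u: successors {s, t, u, w, x}; p there: s:F, t:F, u:T, w:F, x:F. ✓
w: successors {s, x}; p there: s:F, x:F. ✗
x: successors {s, t, w, x, y}; p there: s:F, t:F, w:F, x:F, y:F. ✗
y: successors {s, u, w, x}; p there: s:F, u:T, w:F, x:F. ✓
— 3 worlds.
For not Diamond p:
s: Diamond p is F. ✓
t: Diamond p is T. ✗
u: Diamond p is T. ✗
w: Diamond p is F. ✓
x: Diamond p is F. ✓
y: Diamond p is T. ✗
— 3 worlds.

3 and 3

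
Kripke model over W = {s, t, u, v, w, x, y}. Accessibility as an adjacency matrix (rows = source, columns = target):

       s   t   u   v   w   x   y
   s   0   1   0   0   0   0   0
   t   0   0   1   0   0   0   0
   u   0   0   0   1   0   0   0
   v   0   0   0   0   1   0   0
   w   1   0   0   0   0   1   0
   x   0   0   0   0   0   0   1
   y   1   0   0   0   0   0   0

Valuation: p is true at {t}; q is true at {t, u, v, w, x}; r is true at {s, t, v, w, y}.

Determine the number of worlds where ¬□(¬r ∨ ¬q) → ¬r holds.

5

s: ¬□(¬r ∨ ¬q) is T, ¬r is F. ✗
t: ¬□(¬r ∨ ¬q) is F, ¬r is F. ✓
u: ¬□(¬r ∨ ¬q) is T, ¬r is T. ✓
v: ¬□(¬r ∨ ¬q) is T, ¬r is F. ✗
w: ¬□(¬r ∨ ¬q) is F, ¬r is F. ✓
x: ¬□(¬r ∨ ¬q) is F, ¬r is T. ✓
y: ¬□(¬r ∨ ¬q) is F, ¬r is F. ✓
Satisfying worlds: {t, u, w, x, y}.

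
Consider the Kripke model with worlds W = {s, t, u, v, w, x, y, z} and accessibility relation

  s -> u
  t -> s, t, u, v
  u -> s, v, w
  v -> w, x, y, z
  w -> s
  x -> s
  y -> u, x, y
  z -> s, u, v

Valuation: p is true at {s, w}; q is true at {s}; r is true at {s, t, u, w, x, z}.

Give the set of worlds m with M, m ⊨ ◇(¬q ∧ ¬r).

{t, u, v, y, z}

s: successors {u}; ¬q ∧ ¬r there: u:F. ✗
t: successors {s, t, u, v}; ¬q ∧ ¬r there: s:F, t:F, u:F, v:T. ✓
u: successors {s, v, w}; ¬q ∧ ¬r there: s:F, v:T, w:F. ✓
v: successors {w, x, y, z}; ¬q ∧ ¬r there: w:F, x:F, y:T, z:F. ✓
w: successors {s}; ¬q ∧ ¬r there: s:F. ✗
x: successors {s}; ¬q ∧ ¬r there: s:F. ✗
y: successors {u, x, y}; ¬q ∧ ¬r there: u:F, x:F, y:T. ✓
z: successors {s, u, v}; ¬q ∧ ¬r there: s:F, u:F, v:T. ✓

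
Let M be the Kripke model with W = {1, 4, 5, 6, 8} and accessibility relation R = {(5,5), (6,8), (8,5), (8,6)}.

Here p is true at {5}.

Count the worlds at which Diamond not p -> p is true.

3

1: Diamond not p is F, p is F. ✓
4: Diamond not p is F, p is F. ✓
5: Diamond not p is F, p is T. ✓
6: Diamond not p is T, p is F. ✗
8: Diamond not p is T, p is F. ✗
Satisfying worlds: {1, 4, 5}.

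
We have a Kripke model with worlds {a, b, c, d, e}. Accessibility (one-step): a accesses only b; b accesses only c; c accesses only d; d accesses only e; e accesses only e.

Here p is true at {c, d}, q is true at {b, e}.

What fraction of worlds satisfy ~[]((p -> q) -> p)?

3/5

a: []((p -> q) -> p) is F. ✓
b: []((p -> q) -> p) is T. ✗
c: []((p -> q) -> p) is T. ✗
d: []((p -> q) -> p) is F. ✓
e: []((p -> q) -> p) is F. ✓
That's 3 of 5 worlds, so 3/5.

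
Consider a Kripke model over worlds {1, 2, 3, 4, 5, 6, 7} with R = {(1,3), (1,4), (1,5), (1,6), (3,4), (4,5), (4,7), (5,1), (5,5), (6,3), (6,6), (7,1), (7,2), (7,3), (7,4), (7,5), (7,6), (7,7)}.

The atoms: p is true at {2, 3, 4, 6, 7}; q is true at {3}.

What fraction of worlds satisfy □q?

1/7

1: successors {3, 4, 5, 6}; q there: 3:T, 4:F, 5:F, 6:F. ✗
2: no successors, so □q holds vacuously. ✓
3: successors {4}; q there: 4:F. ✗
4: successors {5, 7}; q there: 5:F, 7:F. ✗
5: successors {1, 5}; q there: 1:F, 5:F. ✗
6: successors {3, 6}; q there: 3:T, 6:F. ✗
7: successors {1, 2, 3, 4, 5, 6, 7}; q there: 1:F, 2:F, 3:T, 4:F, 5:F, 6:F, 7:F. ✗
That's 1 of 7 worlds, so 1/7.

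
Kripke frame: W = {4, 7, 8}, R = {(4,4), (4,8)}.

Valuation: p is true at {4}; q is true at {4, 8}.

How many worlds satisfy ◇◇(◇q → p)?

1

4: successors {4, 8}; ◇(◇q → p) there: 4:T, 8:F. ✓
7: no successors, so ◇◇(◇q → p) fails. ✗
8: no successors, so ◇◇(◇q → p) fails. ✗
Satisfying worlds: {4}.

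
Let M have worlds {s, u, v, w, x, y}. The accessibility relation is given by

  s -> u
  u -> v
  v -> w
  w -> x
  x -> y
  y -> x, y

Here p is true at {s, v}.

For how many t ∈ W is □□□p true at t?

s: successors {u}; □□p there: u:F. ✗
u: successors {v}; □□p there: v:F. ✗
v: successors {w}; □□p there: w:F. ✗
w: successors {x}; □□p there: x:F. ✗
x: successors {y}; □□p there: y:F. ✗
y: successors {x, y}; □□p there: x:F, y:F. ✗
Satisfying worlds: ∅.

0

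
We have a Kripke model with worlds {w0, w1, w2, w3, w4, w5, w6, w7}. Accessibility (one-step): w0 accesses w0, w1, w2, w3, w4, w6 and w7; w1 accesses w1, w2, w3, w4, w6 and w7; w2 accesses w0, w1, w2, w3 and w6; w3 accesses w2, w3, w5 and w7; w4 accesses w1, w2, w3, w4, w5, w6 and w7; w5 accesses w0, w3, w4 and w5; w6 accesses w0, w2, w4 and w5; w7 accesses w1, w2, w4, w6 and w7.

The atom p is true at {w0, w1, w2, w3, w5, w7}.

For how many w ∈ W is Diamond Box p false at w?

2

w0: successors {w0, w1, w2, w3, w4, w6, w7}; Box p there: w0:F, w1:F, w2:F, w3:T, w4:F, w6:F, w7:F. ✓
w1: successors {w1, w2, w3, w4, w6, w7}; Box p there: w1:F, w2:F, w3:T, w4:F, w6:F, w7:F. ✓
w2: successors {w0, w1, w2, w3, w6}; Box p there: w0:F, w1:F, w2:F, w3:T, w6:F. ✓
w3: successors {w2, w3, w5, w7}; Box p there: w2:F, w3:T, w5:F, w7:F. ✓
w4: successors {w1, w2, w3, w4, w5, w6, w7}; Box p there: w1:F, w2:F, w3:T, w4:F, w5:F, w6:F, w7:F. ✓
w5: successors {w0, w3, w4, w5}; Box p there: w0:F, w3:T, w4:F, w5:F. ✓
w6: successors {w0, w2, w4, w5}; Box p there: w0:F, w2:F, w4:F, w5:F. ✗
w7: successors {w1, w2, w4, w6, w7}; Box p there: w1:F, w2:F, w4:F, w6:F, w7:F. ✗
Satisfying worlds: {w0, w1, w2, w3, w4, w5}.
So Diamond Box p fails at the other 2 worlds.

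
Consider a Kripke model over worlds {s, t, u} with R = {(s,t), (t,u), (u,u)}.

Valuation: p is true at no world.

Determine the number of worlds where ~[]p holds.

s: []p is F. ✓
t: []p is F. ✓
u: []p is F. ✓
Satisfying worlds: {s, t, u}.

3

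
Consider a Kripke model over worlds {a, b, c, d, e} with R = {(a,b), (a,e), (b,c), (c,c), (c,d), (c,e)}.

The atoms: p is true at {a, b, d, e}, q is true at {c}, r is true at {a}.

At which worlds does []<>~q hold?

{b, d, e}

a: successors {b, e}; <>~q there: b:F, e:F. ✗
b: successors {c}; <>~q there: c:T. ✓
c: successors {c, d, e}; <>~q there: c:T, d:F, e:F. ✗
d: no successors, so []<>~q holds vacuously. ✓
e: no successors, so []<>~q holds vacuously. ✓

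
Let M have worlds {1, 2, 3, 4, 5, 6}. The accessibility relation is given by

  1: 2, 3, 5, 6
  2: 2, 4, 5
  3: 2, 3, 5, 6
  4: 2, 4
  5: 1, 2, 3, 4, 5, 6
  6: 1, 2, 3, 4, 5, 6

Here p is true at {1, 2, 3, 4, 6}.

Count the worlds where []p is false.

5

1: successors {2, 3, 5, 6}; p there: 2:T, 3:T, 5:F, 6:T. ✗
2: successors {2, 4, 5}; p there: 2:T, 4:T, 5:F. ✗
3: successors {2, 3, 5, 6}; p there: 2:T, 3:T, 5:F, 6:T. ✗
4: successors {2, 4}; p there: 2:T, 4:T. ✓
5: successors {1, 2, 3, 4, 5, 6}; p there: 1:T, 2:T, 3:T, 4:T, 5:F, 6:T. ✗
6: successors {1, 2, 3, 4, 5, 6}; p there: 1:T, 2:T, 3:T, 4:T, 5:F, 6:T. ✗
Satisfying worlds: {4}.
So []p fails at the other 5 worlds.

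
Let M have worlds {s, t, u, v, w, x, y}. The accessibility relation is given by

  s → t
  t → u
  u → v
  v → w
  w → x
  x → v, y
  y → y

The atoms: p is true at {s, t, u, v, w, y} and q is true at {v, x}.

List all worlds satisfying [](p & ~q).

{s, t, v, y}

s: successors {t}; p & ~q there: t:T. ✓
t: successors {u}; p & ~q there: u:T. ✓
u: successors {v}; p & ~q there: v:F. ✗
v: successors {w}; p & ~q there: w:T. ✓
w: successors {x}; p & ~q there: x:F. ✗
x: successors {v, y}; p & ~q there: v:F, y:T. ✗
y: successors {y}; p & ~q there: y:T. ✓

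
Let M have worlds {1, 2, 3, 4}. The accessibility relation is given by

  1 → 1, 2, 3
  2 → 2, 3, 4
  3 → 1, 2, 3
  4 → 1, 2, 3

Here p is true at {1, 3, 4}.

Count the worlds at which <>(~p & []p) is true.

0

1: successors {1, 2, 3}; ~p & []p there: 1:F, 2:F, 3:F. ✗
2: successors {2, 3, 4}; ~p & []p there: 2:F, 3:F, 4:F. ✗
3: successors {1, 2, 3}; ~p & []p there: 1:F, 2:F, 3:F. ✗
4: successors {1, 2, 3}; ~p & []p there: 1:F, 2:F, 3:F. ✗
Satisfying worlds: ∅.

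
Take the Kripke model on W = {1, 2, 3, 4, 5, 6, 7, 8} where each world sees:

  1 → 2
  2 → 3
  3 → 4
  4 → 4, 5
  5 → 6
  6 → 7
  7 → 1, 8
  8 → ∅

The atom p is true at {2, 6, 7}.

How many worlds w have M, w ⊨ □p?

4

1: successors {2}; p there: 2:T. ✓
2: successors {3}; p there: 3:F. ✗
3: successors {4}; p there: 4:F. ✗
4: successors {4, 5}; p there: 4:F, 5:F. ✗
5: successors {6}; p there: 6:T. ✓
6: successors {7}; p there: 7:T. ✓
7: successors {1, 8}; p there: 1:F, 8:F. ✗
8: no successors, so □p holds vacuously. ✓
Satisfying worlds: {1, 5, 6, 8}.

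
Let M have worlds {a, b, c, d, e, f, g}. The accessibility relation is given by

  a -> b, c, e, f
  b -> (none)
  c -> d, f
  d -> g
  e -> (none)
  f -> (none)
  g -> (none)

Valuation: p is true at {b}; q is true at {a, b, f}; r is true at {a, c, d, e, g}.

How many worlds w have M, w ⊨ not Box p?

a: Box p is F. ✓
b: Box p is T. ✗
c: Box p is F. ✓
d: Box p is F. ✓
e: Box p is T. ✗
f: Box p is T. ✗
g: Box p is T. ✗
Satisfying worlds: {a, c, d}.

3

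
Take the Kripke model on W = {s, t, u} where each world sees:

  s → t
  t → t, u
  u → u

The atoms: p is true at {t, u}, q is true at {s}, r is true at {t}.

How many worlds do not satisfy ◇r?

1

s: successors {t}; r there: t:T. ✓
t: successors {t, u}; r there: t:T, u:F. ✓
u: successors {u}; r there: u:F. ✗
Satisfying worlds: {s, t}.
So ◇r fails at the other 1 world.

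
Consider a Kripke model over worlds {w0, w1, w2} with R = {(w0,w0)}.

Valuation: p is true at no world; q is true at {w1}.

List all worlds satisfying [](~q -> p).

w0: successors {w0}; ~q -> p there: w0:F. ✗
w1: no successors, so [](~q -> p) holds vacuously. ✓
w2: no successors, so [](~q -> p) holds vacuously. ✓

{w1, w2}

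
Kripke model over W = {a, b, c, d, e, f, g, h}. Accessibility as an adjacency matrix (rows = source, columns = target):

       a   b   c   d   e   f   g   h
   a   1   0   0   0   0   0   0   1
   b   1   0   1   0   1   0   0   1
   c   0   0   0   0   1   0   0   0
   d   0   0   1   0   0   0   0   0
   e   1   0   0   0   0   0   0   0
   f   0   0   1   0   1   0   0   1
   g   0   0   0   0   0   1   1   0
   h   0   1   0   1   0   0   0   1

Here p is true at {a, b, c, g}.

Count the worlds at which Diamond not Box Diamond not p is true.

a: successors {a, h}; not Box Diamond not p there: a:F, h:T. ✓
b: successors {a, c, e, h}; not Box Diamond not p there: a:F, c:T, e:F, h:T. ✓
c: successors {e}; not Box Diamond not p there: e:F. ✗
d: successors {c}; not Box Diamond not p there: c:T. ✓
e: successors {a}; not Box Diamond not p there: a:F. ✗
f: successors {c, e, h}; not Box Diamond not p there: c:T, e:F, h:T. ✓
g: successors {f, g}; not Box Diamond not p there: f:T, g:F. ✓
h: successors {b, d, h}; not Box Diamond not p there: b:T, d:F, h:T. ✓
Satisfying worlds: {a, b, d, f, g, h}.

6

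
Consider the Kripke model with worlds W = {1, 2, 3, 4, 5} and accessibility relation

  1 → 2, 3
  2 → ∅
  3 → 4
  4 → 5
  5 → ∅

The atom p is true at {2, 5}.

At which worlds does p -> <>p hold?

1: p is F, <>p is T. ✓
2: p is T, <>p is F. ✗
3: p is F, <>p is F. ✓
4: p is F, <>p is T. ✓
5: p is T, <>p is F. ✗

{1, 3, 4}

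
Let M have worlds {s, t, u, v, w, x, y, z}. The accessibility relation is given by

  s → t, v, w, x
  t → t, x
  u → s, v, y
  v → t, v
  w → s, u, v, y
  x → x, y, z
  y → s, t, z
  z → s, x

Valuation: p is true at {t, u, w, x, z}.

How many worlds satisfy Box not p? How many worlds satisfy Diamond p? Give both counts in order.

1 and 7

For Box not p:
s: successors {t, v, w, x}; not p there: t:F, v:T, w:F, x:F. ✗
t: successors {t, x}; not p there: t:F, x:F. ✗
u: successors {s, v, y}; not p there: s:T, v:T, y:T. ✓
v: successors {t, v}; not p there: t:F, v:T. ✗
w: successors {s, u, v, y}; not p there: s:T, u:F, v:T, y:T. ✗
x: successors {x, y, z}; not p there: x:F, y:T, z:F. ✗
y: successors {s, t, z}; not p there: s:T, t:F, z:F. ✗
z: successors {s, x}; not p there: s:T, x:F. ✗
— 1 world.
For Diamond p:
s: successors {t, v, w, x}; p there: t:T, v:F, w:T, x:T. ✓
t: successors {t, x}; p there: t:T, x:T. ✓
u: successors {s, v, y}; p there: s:F, v:F, y:F. ✗
v: successors {t, v}; p there: t:T, v:F. ✓
w: successors {s, u, v, y}; p there: s:F, u:T, v:F, y:F. ✓
x: successors {x, y, z}; p there: x:T, y:F, z:T. ✓
y: successors {s, t, z}; p there: s:F, t:T, z:T. ✓
z: successors {s, x}; p there: s:F, x:T. ✓
— 7 worlds.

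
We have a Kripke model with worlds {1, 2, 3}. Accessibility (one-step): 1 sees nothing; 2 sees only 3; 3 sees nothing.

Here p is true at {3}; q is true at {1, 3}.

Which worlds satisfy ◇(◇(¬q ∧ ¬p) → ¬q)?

1: no successors, so ◇(◇(¬q ∧ ¬p) → ¬q) fails. ✗
2: successors {3}; ◇(¬q ∧ ¬p) → ¬q there: 3:T. ✓
3: no successors, so ◇(◇(¬q ∧ ¬p) → ¬q) fails. ✗

{2}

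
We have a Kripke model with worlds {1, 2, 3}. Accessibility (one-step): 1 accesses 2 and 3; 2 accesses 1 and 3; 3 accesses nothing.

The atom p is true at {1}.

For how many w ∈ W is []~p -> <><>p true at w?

2

1: []~p is T, <><>p is T. ✓
2: []~p is F, <><>p is F. ✓
3: []~p is T, <><>p is F. ✗
Satisfying worlds: {1, 2}.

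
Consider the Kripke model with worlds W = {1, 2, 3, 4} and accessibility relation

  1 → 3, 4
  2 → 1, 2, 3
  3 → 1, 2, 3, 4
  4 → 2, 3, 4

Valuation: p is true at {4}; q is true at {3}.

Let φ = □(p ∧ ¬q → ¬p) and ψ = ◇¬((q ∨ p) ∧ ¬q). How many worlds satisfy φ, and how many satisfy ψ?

For □(p ∧ ¬q → ¬p):
1: successors {3, 4}; p ∧ ¬q → ¬p there: 3:T, 4:F. ✗
2: successors {1, 2, 3}; p ∧ ¬q → ¬p there: 1:T, 2:T, 3:T. ✓
3: successors {1, 2, 3, 4}; p ∧ ¬q → ¬p there: 1:T, 2:T, 3:T, 4:F. ✗
4: successors {2, 3, 4}; p ∧ ¬q → ¬p there: 2:T, 3:T, 4:F. ✗
— 1 world.
For ◇¬((q ∨ p) ∧ ¬q):
1: successors {3, 4}; ¬((q ∨ p) ∧ ¬q) there: 3:T, 4:F. ✓
2: successors {1, 2, 3}; ¬((q ∨ p) ∧ ¬q) there: 1:T, 2:T, 3:T. ✓
3: successors {1, 2, 3, 4}; ¬((q ∨ p) ∧ ¬q) there: 1:T, 2:T, 3:T, 4:F. ✓
4: successors {2, 3, 4}; ¬((q ∨ p) ∧ ¬q) there: 2:T, 3:T, 4:F. ✓
— 4 worlds.

1 and 4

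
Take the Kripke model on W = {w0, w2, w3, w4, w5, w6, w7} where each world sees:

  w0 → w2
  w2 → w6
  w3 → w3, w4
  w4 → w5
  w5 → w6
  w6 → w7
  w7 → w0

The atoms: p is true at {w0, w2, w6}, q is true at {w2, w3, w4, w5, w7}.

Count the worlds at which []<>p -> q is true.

w0: []<>p is T, q is F. ✗
w2: []<>p is F, q is T. ✓
w3: []<>p is F, q is T. ✓
w4: []<>p is T, q is T. ✓
w5: []<>p is F, q is T. ✓
w6: []<>p is T, q is F. ✗
w7: []<>p is T, q is T. ✓
Satisfying worlds: {w2, w3, w4, w5, w7}.

5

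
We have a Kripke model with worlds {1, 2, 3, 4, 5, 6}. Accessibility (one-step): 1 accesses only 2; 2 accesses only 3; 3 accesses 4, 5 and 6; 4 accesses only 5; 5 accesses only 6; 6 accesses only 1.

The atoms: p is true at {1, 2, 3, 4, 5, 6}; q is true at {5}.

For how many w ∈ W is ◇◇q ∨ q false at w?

1: ◇◇q is F, q is F. ✗
2: ◇◇q is T, q is F. ✓
3: ◇◇q is T, q is F. ✓
4: ◇◇q is F, q is F. ✗
5: ◇◇q is F, q is T. ✓
6: ◇◇q is F, q is F. ✗
Satisfying worlds: {2, 3, 5}.
So ◇◇q ∨ q fails at the other 3 worlds.

3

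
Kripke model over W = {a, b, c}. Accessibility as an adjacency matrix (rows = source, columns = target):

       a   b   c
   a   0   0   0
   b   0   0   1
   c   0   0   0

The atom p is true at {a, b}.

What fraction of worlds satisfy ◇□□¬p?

1/3

a: no successors, so ◇□□¬p fails. ✗
b: successors {c}; □□¬p there: c:T. ✓
c: no successors, so ◇□□¬p fails. ✗
That's 1 of 3 worlds, so 1/3.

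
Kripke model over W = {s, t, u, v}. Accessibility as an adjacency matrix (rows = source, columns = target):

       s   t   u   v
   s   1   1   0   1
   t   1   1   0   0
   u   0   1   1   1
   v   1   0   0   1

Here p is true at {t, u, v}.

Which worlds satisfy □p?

s: successors {s, t, v}; p there: s:F, t:T, v:T. ✗
t: successors {s, t}; p there: s:F, t:T. ✗
u: successors {t, u, v}; p there: t:T, u:T, v:T. ✓
v: successors {s, v}; p there: s:F, v:T. ✗

{u}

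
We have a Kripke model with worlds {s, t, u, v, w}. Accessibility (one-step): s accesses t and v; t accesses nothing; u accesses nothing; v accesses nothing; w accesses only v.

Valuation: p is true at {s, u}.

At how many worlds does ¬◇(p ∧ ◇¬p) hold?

5

s: ◇(p ∧ ◇¬p) is F. ✓
t: ◇(p ∧ ◇¬p) is F. ✓
u: ◇(p ∧ ◇¬p) is F. ✓
v: ◇(p ∧ ◇¬p) is F. ✓
w: ◇(p ∧ ◇¬p) is F. ✓
Satisfying worlds: {s, t, u, v, w}.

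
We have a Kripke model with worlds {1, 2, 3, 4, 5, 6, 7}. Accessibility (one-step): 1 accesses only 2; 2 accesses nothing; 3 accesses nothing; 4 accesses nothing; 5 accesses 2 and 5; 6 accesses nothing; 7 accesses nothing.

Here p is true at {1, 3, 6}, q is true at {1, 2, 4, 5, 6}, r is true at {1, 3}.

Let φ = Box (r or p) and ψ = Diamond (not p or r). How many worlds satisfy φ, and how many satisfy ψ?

For Box (r or p):
1: successors {2}; r or p there: 2:F. ✗
2: no successors, so Box (r or p) holds vacuously. ✓
3: no successors, so Box (r or p) holds vacuously. ✓
4: no successors, so Box (r or p) holds vacuously. ✓
5: successors {2, 5}; r or p there: 2:F, 5:F. ✗
6: no successors, so Box (r or p) holds vacuously. ✓
7: no successors, so Box (r or p) holds vacuously. ✓
— 5 worlds.
For Diamond (not p or r):
1: successors {2}; not p or r there: 2:T. ✓
2: no successors, so Diamond (not p or r) fails. ✗
3: no successors, so Diamond (not p or r) fails. ✗
4: no successors, so Diamond (not p or r) fails. ✗
5: successors {2, 5}; not p or r there: 2:T, 5:T. ✓
6: no successors, so Diamond (not p or r) fails. ✗
7: no successors, so Diamond (not p or r) fails. ✗
— 2 worlds.

5 and 2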